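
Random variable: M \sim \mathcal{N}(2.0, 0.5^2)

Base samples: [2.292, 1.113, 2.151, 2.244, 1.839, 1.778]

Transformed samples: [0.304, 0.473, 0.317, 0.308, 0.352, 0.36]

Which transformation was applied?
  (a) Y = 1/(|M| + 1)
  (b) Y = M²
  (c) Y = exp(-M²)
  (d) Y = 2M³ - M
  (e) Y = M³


Checking option (a) Y = 1/(|M| + 1):
  M = 2.292 -> Y = 0.304 ✓
  M = 1.113 -> Y = 0.473 ✓
  M = 2.151 -> Y = 0.317 ✓
All samples match this transformation.

(a) 1/(|M| + 1)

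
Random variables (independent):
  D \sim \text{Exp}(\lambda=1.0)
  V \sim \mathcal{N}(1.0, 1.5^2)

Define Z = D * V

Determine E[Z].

For independent RVs: E[XY] = E[X]*E[Y]
E[D] = 1
E[V] = 1
E[Z] = 1 * 1 = 1

1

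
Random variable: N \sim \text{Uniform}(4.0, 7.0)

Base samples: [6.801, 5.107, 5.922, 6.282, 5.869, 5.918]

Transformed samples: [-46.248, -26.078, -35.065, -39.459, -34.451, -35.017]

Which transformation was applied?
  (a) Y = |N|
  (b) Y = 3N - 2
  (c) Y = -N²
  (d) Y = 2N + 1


Checking option (c) Y = -N²:
  N = 6.801 -> Y = -46.248 ✓
  N = 5.107 -> Y = -26.078 ✓
  N = 5.922 -> Y = -35.065 ✓
All samples match this transformation.

(c) -N²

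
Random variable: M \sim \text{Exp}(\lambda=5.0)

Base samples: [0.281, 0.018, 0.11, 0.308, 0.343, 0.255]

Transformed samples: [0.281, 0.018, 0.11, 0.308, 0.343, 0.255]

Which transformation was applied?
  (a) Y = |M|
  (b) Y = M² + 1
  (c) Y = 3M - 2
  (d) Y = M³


Checking option (a) Y = |M|:
  M = 0.281 -> Y = 0.281 ✓
  M = 0.018 -> Y = 0.018 ✓
  M = 0.11 -> Y = 0.11 ✓
All samples match this transformation.

(a) |M|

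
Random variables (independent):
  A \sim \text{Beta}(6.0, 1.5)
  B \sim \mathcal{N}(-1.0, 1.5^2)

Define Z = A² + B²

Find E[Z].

E[Z] = E[A²] + E[B²]
E[A²] = Var(A) + E[A]² = 0.018823529 + 0.64 = 0.65882353
E[B²] = Var(B) + E[B]² = 2.25 + 1 = 3.25
E[Z] = 0.65882353 + 3.25 = 3.9088235

3.9088235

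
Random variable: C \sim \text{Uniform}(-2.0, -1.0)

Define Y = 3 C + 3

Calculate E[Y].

For Y = 3C + 3:
E[Y] = 3 * E[C] + 3
E[C] = (-2 - 1)/2 = -1.5
E[Y] = 3 * (-1.5) + 3 = -1.5

-1.5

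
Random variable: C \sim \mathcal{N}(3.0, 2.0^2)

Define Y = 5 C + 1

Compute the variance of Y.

For Y = aC + b: Var(Y) = a² * Var(C)
Var(C) = 2.0^2 = 4
Var(Y) = 5² * 4 = 25 * 4 = 100

100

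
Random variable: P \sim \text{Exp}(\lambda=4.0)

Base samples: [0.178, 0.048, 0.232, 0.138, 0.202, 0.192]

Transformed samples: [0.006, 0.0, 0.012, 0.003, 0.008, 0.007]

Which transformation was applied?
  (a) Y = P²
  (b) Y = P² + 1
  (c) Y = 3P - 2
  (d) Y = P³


Checking option (d) Y = P³:
  P = 0.178 -> Y = 0.006 ✓
  P = 0.048 -> Y = 0.0 ✓
  P = 0.232 -> Y = 0.012 ✓
All samples match this transformation.

(d) P³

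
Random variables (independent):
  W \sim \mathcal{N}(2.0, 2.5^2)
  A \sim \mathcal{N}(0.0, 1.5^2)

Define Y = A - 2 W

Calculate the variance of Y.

For independent RVs: Var(aX + bY) = a²Var(X) + b²Var(Y)
Var(W) = 6.25
Var(A) = 2.25
Var(Y) = (-2)²*6.25 + 1²*2.25
= 4*6.25 + 1*2.25 = 27.25

27.25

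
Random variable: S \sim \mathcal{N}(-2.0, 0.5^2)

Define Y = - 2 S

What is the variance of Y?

For Y = aS + b: Var(Y) = a² * Var(S)
Var(S) = 0.5^2 = 0.25
Var(Y) = (-2)² * 0.25 = 4 * 0.25 = 1

1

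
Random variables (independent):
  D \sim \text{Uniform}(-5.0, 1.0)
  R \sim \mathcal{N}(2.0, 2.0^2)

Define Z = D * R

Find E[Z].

For independent RVs: E[XY] = E[X]*E[Y]
E[D] = -2
E[R] = 2
E[Z] = -2 * 2 = -4

-4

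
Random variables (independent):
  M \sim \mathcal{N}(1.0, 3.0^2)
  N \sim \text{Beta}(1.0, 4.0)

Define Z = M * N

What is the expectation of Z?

For independent RVs: E[XY] = E[X]*E[Y]
E[M] = 1
E[N] = 0.2
E[Z] = 1 * 0.2 = 0.2

0.2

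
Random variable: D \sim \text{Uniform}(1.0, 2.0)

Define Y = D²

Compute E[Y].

E[D²] = Var(D) + (E[D])² = 0.083333333 + 2.25 = 2.3333333

2.3333333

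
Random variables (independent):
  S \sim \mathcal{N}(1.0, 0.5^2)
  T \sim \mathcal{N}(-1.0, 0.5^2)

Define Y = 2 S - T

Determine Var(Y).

For independent RVs: Var(aX + bY) = a²Var(X) + b²Var(Y)
Var(S) = 0.25
Var(T) = 0.25
Var(Y) = 2²*0.25 + (-1)²*0.25
= 4*0.25 + 1*0.25 = 1.25

1.25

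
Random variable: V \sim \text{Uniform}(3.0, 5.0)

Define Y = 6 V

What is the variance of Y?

For Y = aV + b: Var(Y) = a² * Var(V)
Var(V) = (5 - 3)^2/12 = 0.33333333
Var(Y) = 6² * 0.33333333 = 36 * 0.33333333 = 12

12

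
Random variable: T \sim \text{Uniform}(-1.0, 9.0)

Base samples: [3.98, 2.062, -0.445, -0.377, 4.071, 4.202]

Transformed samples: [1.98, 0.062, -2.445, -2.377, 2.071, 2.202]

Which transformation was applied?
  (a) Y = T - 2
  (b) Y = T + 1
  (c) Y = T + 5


Checking option (a) Y = T - 2:
  T = 3.98 -> Y = 1.98 ✓
  T = 2.062 -> Y = 0.062 ✓
  T = -0.445 -> Y = -2.445 ✓
All samples match this transformation.

(a) T - 2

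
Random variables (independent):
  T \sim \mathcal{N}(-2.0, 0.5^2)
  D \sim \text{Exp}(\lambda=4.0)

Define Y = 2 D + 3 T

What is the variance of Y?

For independent RVs: Var(aX + bY) = a²Var(X) + b²Var(Y)
Var(T) = 0.25
Var(D) = 0.0625
Var(Y) = 3²*0.25 + 2²*0.0625
= 9*0.25 + 4*0.0625 = 2.5

2.5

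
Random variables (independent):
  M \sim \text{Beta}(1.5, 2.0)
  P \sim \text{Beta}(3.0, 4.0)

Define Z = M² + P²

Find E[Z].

E[Z] = E[M²] + E[P²]
E[M²] = Var(M) + E[M]² = 0.054421769 + 0.18367347 = 0.23809524
E[P²] = Var(P) + E[P]² = 0.030612245 + 0.18367347 = 0.21428571
E[Z] = 0.23809524 + 0.21428571 = 0.45238095

0.45238095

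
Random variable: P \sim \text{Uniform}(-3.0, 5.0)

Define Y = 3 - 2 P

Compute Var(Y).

For Y = aP + b: Var(Y) = a² * Var(P)
Var(P) = (5 + 3)^2/12 = 5.3333333
Var(Y) = (-2)² * 5.3333333 = 4 * 5.3333333 = 21.333333

21.333333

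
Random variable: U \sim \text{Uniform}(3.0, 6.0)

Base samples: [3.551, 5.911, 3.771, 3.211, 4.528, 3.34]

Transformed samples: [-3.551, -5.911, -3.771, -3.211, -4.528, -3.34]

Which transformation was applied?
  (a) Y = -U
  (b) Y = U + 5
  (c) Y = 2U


Checking option (a) Y = -U:
  U = 3.551 -> Y = -3.551 ✓
  U = 5.911 -> Y = -5.911 ✓
  U = 3.771 -> Y = -3.771 ✓
All samples match this transformation.

(a) -U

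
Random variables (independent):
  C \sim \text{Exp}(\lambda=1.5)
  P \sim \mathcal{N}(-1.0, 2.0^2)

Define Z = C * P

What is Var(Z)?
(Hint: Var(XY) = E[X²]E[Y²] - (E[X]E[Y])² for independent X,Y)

Var(XY) = E[X²]E[Y²] - (E[X]E[Y])²
E[C] = 0.66666667, Var(C) = 0.44444444
E[P] = -1, Var(P) = 4
E[C²] = 0.44444444 + 0.66666667² = 0.88888889
E[P²] = 4 + (-1)² = 5
Var(Z) = 0.88888889*5 - (0.66666667*(-1))²
= 4.4444444 - 0.44444444 = 4

4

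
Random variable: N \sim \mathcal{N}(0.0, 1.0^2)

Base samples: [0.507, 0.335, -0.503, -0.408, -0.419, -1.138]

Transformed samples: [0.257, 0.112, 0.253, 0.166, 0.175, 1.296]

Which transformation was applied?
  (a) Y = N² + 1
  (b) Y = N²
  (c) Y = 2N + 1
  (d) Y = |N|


Checking option (b) Y = N²:
  N = 0.507 -> Y = 0.257 ✓
  N = 0.335 -> Y = 0.112 ✓
  N = -0.503 -> Y = 0.253 ✓
All samples match this transformation.

(b) N²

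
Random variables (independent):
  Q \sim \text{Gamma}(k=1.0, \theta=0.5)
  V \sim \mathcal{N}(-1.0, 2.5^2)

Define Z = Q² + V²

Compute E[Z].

E[Z] = E[Q²] + E[V²]
E[Q²] = Var(Q) + E[Q]² = 0.25 + 0.25 = 0.5
E[V²] = Var(V) + E[V]² = 6.25 + 1 = 7.25
E[Z] = 0.5 + 7.25 = 7.75

7.75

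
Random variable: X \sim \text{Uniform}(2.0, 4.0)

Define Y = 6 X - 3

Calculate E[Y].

For Y = 6X - 3:
E[Y] = 6 * E[X] - 3
E[X] = (2 + 4)/2 = 3
E[Y] = 6 * 3 - 3 = 15

15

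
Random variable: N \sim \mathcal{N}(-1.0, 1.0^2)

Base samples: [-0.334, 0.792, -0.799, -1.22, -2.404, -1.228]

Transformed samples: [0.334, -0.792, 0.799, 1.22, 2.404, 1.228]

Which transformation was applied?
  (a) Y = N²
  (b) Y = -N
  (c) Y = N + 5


Checking option (b) Y = -N:
  N = -0.334 -> Y = 0.334 ✓
  N = 0.792 -> Y = -0.792 ✓
  N = -0.799 -> Y = 0.799 ✓
All samples match this transformation.

(b) -N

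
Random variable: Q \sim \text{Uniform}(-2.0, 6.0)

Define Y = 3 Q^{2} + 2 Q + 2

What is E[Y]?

E[Y] = 3*E[Q²] + 2*E[Q] + 2
E[Q] = 2
E[Q²] = Var(Q) + (E[Q])² = 5.3333333 + 4 = 9.3333333
E[Y] = 3*9.3333333 + 2*2 + 2 = 34

34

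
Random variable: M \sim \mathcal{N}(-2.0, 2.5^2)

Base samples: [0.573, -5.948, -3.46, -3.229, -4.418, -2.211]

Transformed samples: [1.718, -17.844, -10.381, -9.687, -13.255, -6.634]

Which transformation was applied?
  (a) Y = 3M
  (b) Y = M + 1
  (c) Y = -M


Checking option (a) Y = 3M:
  M = 0.573 -> Y = 1.718 ✓
  M = -5.948 -> Y = -17.844 ✓
  M = -3.46 -> Y = -10.381 ✓
All samples match this transformation.

(a) 3M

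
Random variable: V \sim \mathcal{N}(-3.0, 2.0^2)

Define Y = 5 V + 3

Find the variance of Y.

For Y = aV + b: Var(Y) = a² * Var(V)
Var(V) = 2.0^2 = 4
Var(Y) = 5² * 4 = 25 * 4 = 100

100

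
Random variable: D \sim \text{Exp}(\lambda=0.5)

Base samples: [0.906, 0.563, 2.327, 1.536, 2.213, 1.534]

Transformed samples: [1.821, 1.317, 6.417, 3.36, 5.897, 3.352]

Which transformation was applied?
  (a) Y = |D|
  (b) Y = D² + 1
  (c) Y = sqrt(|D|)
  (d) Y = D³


Checking option (b) Y = D² + 1:
  D = 0.906 -> Y = 1.821 ✓
  D = 0.563 -> Y = 1.317 ✓
  D = 2.327 -> Y = 6.417 ✓
All samples match this transformation.

(b) D² + 1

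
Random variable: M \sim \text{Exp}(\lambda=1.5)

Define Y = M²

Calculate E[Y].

Using E[X²] = Var(X) + (E[X])²:
E[M] = 0.66666667
Var(M) = 1/1.5^2 = 0.44444444
E[M²] = 0.44444444 + 0.66666667² = 0.44444444 + 0.44444444 = 0.88888889

0.88888889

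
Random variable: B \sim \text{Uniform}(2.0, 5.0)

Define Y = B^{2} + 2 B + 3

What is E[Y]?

E[Y] = 1*E[B²] + 2*E[B] + 3
E[B] = 3.5
E[B²] = Var(B) + (E[B])² = 0.75 + 12.25 = 13
E[Y] = 1*13 + 2*3.5 + 3 = 23

23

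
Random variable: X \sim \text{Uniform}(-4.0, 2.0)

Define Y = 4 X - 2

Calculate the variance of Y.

For Y = aX + b: Var(Y) = a² * Var(X)
Var(X) = (2 + 4)^2/12 = 3
Var(Y) = 4² * 3 = 16 * 3 = 48

48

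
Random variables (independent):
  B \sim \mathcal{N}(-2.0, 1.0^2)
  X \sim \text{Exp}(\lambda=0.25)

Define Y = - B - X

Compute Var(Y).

For independent RVs: Var(aX + bY) = a²Var(X) + b²Var(Y)
Var(B) = 1
Var(X) = 16
Var(Y) = (-1)²*1 + (-1)²*16
= 1*1 + 1*16 = 17

17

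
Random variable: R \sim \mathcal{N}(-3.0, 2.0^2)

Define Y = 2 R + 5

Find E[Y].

For Y = 2R + 5:
E[Y] = 2 * E[R] + 5
E[R] = -3.0 = -3
E[Y] = 2 * (-3) + 5 = -1

-1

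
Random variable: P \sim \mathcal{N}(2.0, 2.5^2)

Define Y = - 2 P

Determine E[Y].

For Y = -2P:
E[Y] = -2 * E[P]
E[P] = 2.0 = 2
E[Y] = -2 * 2 = -4

-4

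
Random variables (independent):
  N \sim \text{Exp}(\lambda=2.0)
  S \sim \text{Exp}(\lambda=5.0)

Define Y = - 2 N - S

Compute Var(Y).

For independent RVs: Var(aX + bY) = a²Var(X) + b²Var(Y)
Var(N) = 0.25
Var(S) = 0.04
Var(Y) = (-2)²*0.25 + (-1)²*0.04
= 4*0.25 + 1*0.04 = 1.04

1.04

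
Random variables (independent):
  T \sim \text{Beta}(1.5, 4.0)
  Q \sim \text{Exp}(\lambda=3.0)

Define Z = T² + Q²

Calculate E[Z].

E[Z] = E[T²] + E[Q²]
E[T²] = Var(T) + E[T]² = 0.03051494 + 0.074380165 = 0.1048951
E[Q²] = Var(Q) + E[Q]² = 0.11111111 + 0.11111111 = 0.22222222
E[Z] = 0.1048951 + 0.22222222 = 0.32711733

0.32711733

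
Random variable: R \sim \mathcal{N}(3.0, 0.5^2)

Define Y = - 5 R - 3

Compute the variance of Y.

For Y = aR + b: Var(Y) = a² * Var(R)
Var(R) = 0.5^2 = 0.25
Var(Y) = (-5)² * 0.25 = 25 * 0.25 = 6.25

6.25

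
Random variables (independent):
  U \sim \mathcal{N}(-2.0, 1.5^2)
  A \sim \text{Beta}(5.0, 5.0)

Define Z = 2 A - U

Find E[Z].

E[Z] = -1*E[U] + 2*E[A]
E[U] = -2
E[A] = 0.5
E[Z] = -1*(-2) + 2*0.5 = 3

3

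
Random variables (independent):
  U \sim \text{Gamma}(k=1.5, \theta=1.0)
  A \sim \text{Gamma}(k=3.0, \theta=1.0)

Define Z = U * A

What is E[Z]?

For independent RVs: E[XY] = E[X]*E[Y]
E[U] = 1.5
E[A] = 3
E[Z] = 1.5 * 3 = 4.5

4.5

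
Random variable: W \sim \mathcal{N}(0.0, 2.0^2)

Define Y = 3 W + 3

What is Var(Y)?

For Y = aW + b: Var(Y) = a² * Var(W)
Var(W) = 2.0^2 = 4
Var(Y) = 3² * 4 = 9 * 4 = 36

36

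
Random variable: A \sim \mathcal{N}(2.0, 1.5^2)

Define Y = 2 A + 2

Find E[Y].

For Y = 2A + 2:
E[Y] = 2 * E[A] + 2
E[A] = 2.0 = 2
E[Y] = 2 * 2 + 2 = 6

6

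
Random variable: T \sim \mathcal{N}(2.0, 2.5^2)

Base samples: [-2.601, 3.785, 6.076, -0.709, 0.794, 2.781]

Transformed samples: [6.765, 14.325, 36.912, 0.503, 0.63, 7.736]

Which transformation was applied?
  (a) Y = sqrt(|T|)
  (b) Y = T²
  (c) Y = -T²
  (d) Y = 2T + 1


Checking option (b) Y = T²:
  T = -2.601 -> Y = 6.765 ✓
  T = 3.785 -> Y = 14.325 ✓
  T = 6.076 -> Y = 36.912 ✓
All samples match this transformation.

(b) T²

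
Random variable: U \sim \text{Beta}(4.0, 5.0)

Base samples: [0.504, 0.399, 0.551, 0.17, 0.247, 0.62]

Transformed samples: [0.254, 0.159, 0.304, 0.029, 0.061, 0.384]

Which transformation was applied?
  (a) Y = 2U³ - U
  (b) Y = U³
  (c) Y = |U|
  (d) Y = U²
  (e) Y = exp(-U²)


Checking option (d) Y = U²:
  U = 0.504 -> Y = 0.254 ✓
  U = 0.399 -> Y = 0.159 ✓
  U = 0.551 -> Y = 0.304 ✓
All samples match this transformation.

(d) U²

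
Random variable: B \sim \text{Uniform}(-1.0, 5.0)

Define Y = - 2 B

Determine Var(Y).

For Y = aB + b: Var(Y) = a² * Var(B)
Var(B) = (5 + 1)^2/12 = 3
Var(Y) = (-2)² * 3 = 4 * 3 = 12

12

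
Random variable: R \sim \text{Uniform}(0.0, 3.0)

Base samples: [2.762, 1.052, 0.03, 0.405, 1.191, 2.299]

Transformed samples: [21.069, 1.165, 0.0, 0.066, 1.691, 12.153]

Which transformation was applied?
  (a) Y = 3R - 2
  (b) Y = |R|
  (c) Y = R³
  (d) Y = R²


Checking option (c) Y = R³:
  R = 2.762 -> Y = 21.069 ✓
  R = 1.052 -> Y = 1.165 ✓
  R = 0.03 -> Y = 0.0 ✓
All samples match this transformation.

(c) R³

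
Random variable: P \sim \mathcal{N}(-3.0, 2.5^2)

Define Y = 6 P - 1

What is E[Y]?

For Y = 6P - 1:
E[Y] = 6 * E[P] - 1
E[P] = -3.0 = -3
E[Y] = 6 * (-3) - 1 = -19

-19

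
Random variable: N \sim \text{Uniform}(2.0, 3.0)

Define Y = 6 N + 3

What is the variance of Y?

For Y = aN + b: Var(Y) = a² * Var(N)
Var(N) = (3 - 2)^2/12 = 0.083333333
Var(Y) = 6² * 0.083333333 = 36 * 0.083333333 = 3

3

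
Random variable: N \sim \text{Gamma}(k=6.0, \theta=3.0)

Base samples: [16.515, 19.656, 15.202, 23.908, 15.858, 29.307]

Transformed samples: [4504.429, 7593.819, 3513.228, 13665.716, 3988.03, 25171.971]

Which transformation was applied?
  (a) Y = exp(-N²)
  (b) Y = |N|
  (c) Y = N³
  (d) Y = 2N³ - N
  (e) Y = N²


Checking option (c) Y = N³:
  N = 16.515 -> Y = 4504.429 ✓
  N = 19.656 -> Y = 7593.819 ✓
  N = 15.202 -> Y = 3513.228 ✓
All samples match this transformation.

(c) N³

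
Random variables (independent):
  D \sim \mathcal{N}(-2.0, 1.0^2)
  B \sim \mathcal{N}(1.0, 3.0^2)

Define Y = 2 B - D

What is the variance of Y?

For independent RVs: Var(aX + bY) = a²Var(X) + b²Var(Y)
Var(D) = 1
Var(B) = 9
Var(Y) = (-1)²*1 + 2²*9
= 1*1 + 4*9 = 37

37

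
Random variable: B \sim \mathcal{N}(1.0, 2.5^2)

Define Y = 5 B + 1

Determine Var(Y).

For Y = aB + b: Var(Y) = a² * Var(B)
Var(B) = 2.5^2 = 6.25
Var(Y) = 5² * 6.25 = 25 * 6.25 = 156.25

156.25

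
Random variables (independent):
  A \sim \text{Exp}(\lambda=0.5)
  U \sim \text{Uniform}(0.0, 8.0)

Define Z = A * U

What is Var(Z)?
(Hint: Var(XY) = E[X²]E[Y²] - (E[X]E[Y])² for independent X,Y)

Var(XY) = E[X²]E[Y²] - (E[X]E[Y])²
E[A] = 2, Var(A) = 4
E[U] = 4, Var(U) = 5.3333333
E[A²] = 4 + 2² = 8
E[U²] = 5.3333333 + 4² = 21.333333
Var(Z) = 8*21.333333 - (2*4)²
= 170.66667 - 64 = 106.66667

106.66667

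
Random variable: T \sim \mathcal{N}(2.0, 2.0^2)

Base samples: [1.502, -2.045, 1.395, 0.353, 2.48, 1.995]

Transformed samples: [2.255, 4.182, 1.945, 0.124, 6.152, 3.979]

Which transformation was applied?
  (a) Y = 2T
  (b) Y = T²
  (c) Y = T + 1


Checking option (b) Y = T²:
  T = 1.502 -> Y = 2.255 ✓
  T = -2.045 -> Y = 4.182 ✓
  T = 1.395 -> Y = 1.945 ✓
All samples match this transformation.

(b) T²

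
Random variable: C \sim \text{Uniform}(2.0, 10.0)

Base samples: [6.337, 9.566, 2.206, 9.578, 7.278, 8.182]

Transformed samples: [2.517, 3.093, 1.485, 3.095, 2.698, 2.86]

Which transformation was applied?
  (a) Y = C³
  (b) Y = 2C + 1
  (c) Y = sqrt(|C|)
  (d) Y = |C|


Checking option (c) Y = sqrt(|C|):
  C = 6.337 -> Y = 2.517 ✓
  C = 9.566 -> Y = 3.093 ✓
  C = 2.206 -> Y = 1.485 ✓
All samples match this transformation.

(c) sqrt(|C|)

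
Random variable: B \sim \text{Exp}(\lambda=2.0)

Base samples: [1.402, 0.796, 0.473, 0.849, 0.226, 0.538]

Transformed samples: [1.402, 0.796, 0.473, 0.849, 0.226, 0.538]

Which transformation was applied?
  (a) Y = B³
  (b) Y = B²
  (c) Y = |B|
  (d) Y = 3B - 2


Checking option (c) Y = |B|:
  B = 1.402 -> Y = 1.402 ✓
  B = 0.796 -> Y = 0.796 ✓
  B = 0.473 -> Y = 0.473 ✓
All samples match this transformation.

(c) |B|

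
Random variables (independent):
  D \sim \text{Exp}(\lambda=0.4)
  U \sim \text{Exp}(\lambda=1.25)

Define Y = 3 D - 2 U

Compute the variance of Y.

For independent RVs: Var(aX + bY) = a²Var(X) + b²Var(Y)
Var(D) = 6.25
Var(U) = 0.64
Var(Y) = 3²*6.25 + (-2)²*0.64
= 9*6.25 + 4*0.64 = 58.81

58.81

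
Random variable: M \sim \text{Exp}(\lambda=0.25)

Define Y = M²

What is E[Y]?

Using E[X²] = Var(X) + (E[X])²:
E[M] = 4
Var(M) = 1/0.25^2 = 16
E[M²] = 16 + 4² = 16 + 16 = 32

32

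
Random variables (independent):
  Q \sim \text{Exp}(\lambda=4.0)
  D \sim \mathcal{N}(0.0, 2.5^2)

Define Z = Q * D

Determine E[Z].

For independent RVs: E[XY] = E[X]*E[Y]
E[Q] = 0.25
E[D] = 0
E[Z] = 0.25 * 0 = 0

0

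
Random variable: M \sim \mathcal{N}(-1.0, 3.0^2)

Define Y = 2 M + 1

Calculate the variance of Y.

For Y = aM + b: Var(Y) = a² * Var(M)
Var(M) = 3.0^2 = 9
Var(Y) = 2² * 9 = 4 * 9 = 36

36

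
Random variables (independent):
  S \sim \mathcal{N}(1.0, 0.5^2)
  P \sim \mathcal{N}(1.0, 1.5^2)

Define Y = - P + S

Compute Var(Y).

For independent RVs: Var(aX + bY) = a²Var(X) + b²Var(Y)
Var(S) = 0.25
Var(P) = 2.25
Var(Y) = 1²*0.25 + (-1)²*2.25
= 1*0.25 + 1*2.25 = 2.5

2.5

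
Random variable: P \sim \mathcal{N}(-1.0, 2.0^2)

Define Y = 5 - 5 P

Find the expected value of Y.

For Y = -5P + 5:
E[Y] = -5 * E[P] + 5
E[P] = -1.0 = -1
E[Y] = -5 * (-1) + 5 = 10

10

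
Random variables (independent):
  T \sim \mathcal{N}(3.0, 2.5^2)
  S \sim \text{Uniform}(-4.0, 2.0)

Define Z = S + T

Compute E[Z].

E[Z] = 1*E[T] + 1*E[S]
E[T] = 3
E[S] = -1
E[Z] = 1*3 + 1*(-1) = 2

2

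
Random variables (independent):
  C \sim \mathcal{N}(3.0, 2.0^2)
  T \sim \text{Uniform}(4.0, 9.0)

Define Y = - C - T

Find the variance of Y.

For independent RVs: Var(aX + bY) = a²Var(X) + b²Var(Y)
Var(C) = 4
Var(T) = 2.0833333
Var(Y) = (-1)²*4 + (-1)²*2.0833333
= 1*4 + 1*2.0833333 = 6.0833333

6.0833333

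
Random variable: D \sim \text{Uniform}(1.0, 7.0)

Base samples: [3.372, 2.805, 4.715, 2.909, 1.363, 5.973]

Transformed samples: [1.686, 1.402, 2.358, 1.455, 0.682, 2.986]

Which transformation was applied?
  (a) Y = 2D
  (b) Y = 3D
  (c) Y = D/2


Checking option (c) Y = D/2:
  D = 3.372 -> Y = 1.686 ✓
  D = 2.805 -> Y = 1.402 ✓
  D = 4.715 -> Y = 2.358 ✓
All samples match this transformation.

(c) D/2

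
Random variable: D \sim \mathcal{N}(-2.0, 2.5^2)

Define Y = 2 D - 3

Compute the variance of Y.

For Y = aD + b: Var(Y) = a² * Var(D)
Var(D) = 2.5^2 = 6.25
Var(Y) = 2² * 6.25 = 4 * 6.25 = 25

25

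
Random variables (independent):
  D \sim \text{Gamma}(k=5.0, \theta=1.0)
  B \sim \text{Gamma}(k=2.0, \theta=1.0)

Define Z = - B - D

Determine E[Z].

E[Z] = -1*E[D] - 1*E[B]
E[D] = 5
E[B] = 2
E[Z] = -1*5 - 1*2 = -7

-7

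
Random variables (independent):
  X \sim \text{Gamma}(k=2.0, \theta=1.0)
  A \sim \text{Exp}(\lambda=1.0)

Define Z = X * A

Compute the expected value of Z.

For independent RVs: E[XY] = E[X]*E[Y]
E[X] = 2
E[A] = 1
E[Z] = 2 * 1 = 2

2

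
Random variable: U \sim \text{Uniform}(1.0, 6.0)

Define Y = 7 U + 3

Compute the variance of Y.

For Y = aU + b: Var(Y) = a² * Var(U)
Var(U) = (6 - 1)^2/12 = 2.0833333
Var(Y) = 7² * 2.0833333 = 49 * 2.0833333 = 102.08333

102.08333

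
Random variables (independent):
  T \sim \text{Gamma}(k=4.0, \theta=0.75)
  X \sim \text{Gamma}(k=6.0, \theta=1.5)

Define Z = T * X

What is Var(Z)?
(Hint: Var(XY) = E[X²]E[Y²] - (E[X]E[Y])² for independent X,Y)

Var(XY) = E[X²]E[Y²] - (E[X]E[Y])²
E[T] = 3, Var(T) = 2.25
E[X] = 9, Var(X) = 13.5
E[T²] = 2.25 + 3² = 11.25
E[X²] = 13.5 + 9² = 94.5
Var(Z) = 11.25*94.5 - (3*9)²
= 1063.125 - 729 = 334.125

334.125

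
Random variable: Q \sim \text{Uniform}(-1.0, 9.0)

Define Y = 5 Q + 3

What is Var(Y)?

For Y = aQ + b: Var(Y) = a² * Var(Q)
Var(Q) = (9 + 1)^2/12 = 8.3333333
Var(Y) = 5² * 8.3333333 = 25 * 8.3333333 = 208.33333

208.33333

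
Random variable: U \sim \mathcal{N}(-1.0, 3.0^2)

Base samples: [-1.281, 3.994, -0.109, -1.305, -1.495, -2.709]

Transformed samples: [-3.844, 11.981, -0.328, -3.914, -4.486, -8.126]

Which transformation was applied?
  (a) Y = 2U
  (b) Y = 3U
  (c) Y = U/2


Checking option (b) Y = 3U:
  U = -1.281 -> Y = -3.844 ✓
  U = 3.994 -> Y = 11.981 ✓
  U = -0.109 -> Y = -0.328 ✓
All samples match this transformation.

(b) 3U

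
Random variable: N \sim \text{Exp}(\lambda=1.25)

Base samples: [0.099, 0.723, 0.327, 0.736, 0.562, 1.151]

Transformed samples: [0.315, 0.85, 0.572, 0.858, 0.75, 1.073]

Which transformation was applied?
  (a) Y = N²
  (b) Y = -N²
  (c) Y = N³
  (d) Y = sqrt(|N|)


Checking option (d) Y = sqrt(|N|):
  N = 0.099 -> Y = 0.315 ✓
  N = 0.723 -> Y = 0.85 ✓
  N = 0.327 -> Y = 0.572 ✓
All samples match this transformation.

(d) sqrt(|N|)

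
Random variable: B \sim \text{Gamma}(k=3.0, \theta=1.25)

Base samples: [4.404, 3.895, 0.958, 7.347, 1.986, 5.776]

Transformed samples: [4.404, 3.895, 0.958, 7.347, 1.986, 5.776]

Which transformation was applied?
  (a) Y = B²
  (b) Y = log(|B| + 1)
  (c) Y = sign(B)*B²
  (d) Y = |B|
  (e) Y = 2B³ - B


Checking option (d) Y = |B|:
  B = 4.404 -> Y = 4.404 ✓
  B = 3.895 -> Y = 3.895 ✓
  B = 0.958 -> Y = 0.958 ✓
All samples match this transformation.

(d) |B|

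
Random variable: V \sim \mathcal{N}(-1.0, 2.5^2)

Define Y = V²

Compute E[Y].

E[V²] = Var(V) + (E[V])² = 6.25 + 1 = 7.25

7.25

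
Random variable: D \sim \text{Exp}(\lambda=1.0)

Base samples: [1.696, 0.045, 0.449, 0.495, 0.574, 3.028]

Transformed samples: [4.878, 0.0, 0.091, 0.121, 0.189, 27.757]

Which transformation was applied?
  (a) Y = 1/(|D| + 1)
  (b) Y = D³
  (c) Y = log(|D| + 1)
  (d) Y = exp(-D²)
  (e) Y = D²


Checking option (b) Y = D³:
  D = 1.696 -> Y = 4.878 ✓
  D = 0.045 -> Y = 0.0 ✓
  D = 0.449 -> Y = 0.091 ✓
All samples match this transformation.

(b) D³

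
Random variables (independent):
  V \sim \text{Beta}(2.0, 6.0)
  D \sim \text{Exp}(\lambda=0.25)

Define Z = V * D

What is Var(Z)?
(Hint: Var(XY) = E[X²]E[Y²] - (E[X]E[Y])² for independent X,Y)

Var(XY) = E[X²]E[Y²] - (E[X]E[Y])²
E[V] = 0.25, Var(V) = 0.020833333
E[D] = 4, Var(D) = 16
E[V²] = 0.020833333 + 0.25² = 0.083333333
E[D²] = 16 + 4² = 32
Var(Z) = 0.083333333*32 - (0.25*4)²
= 2.6666667 - 1 = 1.6666667

1.6666667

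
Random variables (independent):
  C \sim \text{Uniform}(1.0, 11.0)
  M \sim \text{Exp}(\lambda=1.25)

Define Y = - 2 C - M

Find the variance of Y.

For independent RVs: Var(aX + bY) = a²Var(X) + b²Var(Y)
Var(C) = 8.3333333
Var(M) = 0.64
Var(Y) = (-2)²*8.3333333 + (-1)²*0.64
= 4*8.3333333 + 1*0.64 = 33.973333

33.973333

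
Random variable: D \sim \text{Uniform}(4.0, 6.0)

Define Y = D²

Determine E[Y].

E[D²] = Var(D) + (E[D])² = 0.33333333 + 25 = 25.333333

25.333333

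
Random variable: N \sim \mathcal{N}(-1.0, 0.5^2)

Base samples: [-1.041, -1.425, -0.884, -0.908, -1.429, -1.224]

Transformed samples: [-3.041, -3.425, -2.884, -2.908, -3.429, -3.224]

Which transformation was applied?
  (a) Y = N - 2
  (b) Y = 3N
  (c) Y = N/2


Checking option (a) Y = N - 2:
  N = -1.041 -> Y = -3.041 ✓
  N = -1.425 -> Y = -3.425 ✓
  N = -0.884 -> Y = -2.884 ✓
All samples match this transformation.

(a) N - 2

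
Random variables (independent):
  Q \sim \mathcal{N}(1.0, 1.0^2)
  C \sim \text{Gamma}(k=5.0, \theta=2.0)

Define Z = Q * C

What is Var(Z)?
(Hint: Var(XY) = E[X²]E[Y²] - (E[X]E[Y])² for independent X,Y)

Var(XY) = E[X²]E[Y²] - (E[X]E[Y])²
E[Q] = 1, Var(Q) = 1
E[C] = 10, Var(C) = 20
E[Q²] = 1 + 1² = 2
E[C²] = 20 + 10² = 120
Var(Z) = 2*120 - (1*10)²
= 240 - 100 = 140

140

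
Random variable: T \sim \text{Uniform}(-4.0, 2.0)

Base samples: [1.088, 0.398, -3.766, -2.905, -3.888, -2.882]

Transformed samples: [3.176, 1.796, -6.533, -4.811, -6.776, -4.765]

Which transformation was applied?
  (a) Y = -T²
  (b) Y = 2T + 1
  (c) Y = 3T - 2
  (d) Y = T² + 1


Checking option (b) Y = 2T + 1:
  T = 1.088 -> Y = 3.176 ✓
  T = 0.398 -> Y = 1.796 ✓
  T = -3.766 -> Y = -6.533 ✓
All samples match this transformation.

(b) 2T + 1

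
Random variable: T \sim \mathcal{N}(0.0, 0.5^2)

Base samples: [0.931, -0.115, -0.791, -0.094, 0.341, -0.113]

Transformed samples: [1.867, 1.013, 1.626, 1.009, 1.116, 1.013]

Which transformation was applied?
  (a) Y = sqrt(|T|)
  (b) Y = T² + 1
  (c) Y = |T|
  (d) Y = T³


Checking option (b) Y = T² + 1:
  T = 0.931 -> Y = 1.867 ✓
  T = -0.115 -> Y = 1.013 ✓
  T = -0.791 -> Y = 1.626 ✓
All samples match this transformation.

(b) T² + 1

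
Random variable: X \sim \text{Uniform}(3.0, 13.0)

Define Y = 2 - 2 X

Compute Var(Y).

For Y = aX + b: Var(Y) = a² * Var(X)
Var(X) = (13 - 3)^2/12 = 8.3333333
Var(Y) = (-2)² * 8.3333333 = 4 * 8.3333333 = 33.333333

33.333333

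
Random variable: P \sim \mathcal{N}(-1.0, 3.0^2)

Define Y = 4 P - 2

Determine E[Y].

For Y = 4P - 2:
E[Y] = 4 * E[P] - 2
E[P] = -1.0 = -1
E[Y] = 4 * (-1) - 2 = -6

-6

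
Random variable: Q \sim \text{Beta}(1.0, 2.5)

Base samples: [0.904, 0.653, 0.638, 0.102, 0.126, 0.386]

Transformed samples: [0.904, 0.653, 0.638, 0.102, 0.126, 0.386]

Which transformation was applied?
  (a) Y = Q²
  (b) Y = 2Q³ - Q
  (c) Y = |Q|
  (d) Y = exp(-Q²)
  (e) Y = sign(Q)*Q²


Checking option (c) Y = |Q|:
  Q = 0.904 -> Y = 0.904 ✓
  Q = 0.653 -> Y = 0.653 ✓
  Q = 0.638 -> Y = 0.638 ✓
All samples match this transformation.

(c) |Q|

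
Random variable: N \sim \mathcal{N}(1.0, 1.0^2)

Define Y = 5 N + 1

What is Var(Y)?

For Y = aN + b: Var(Y) = a² * Var(N)
Var(N) = 1.0^2 = 1
Var(Y) = 5² * 1 = 25 * 1 = 25

25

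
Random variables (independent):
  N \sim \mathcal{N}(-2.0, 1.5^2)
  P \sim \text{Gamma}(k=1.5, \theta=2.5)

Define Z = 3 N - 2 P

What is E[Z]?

E[Z] = 3*E[N] - 2*E[P]
E[N] = -2
E[P] = 3.75
E[Z] = 3*(-2) - 2*3.75 = -13.5

-13.5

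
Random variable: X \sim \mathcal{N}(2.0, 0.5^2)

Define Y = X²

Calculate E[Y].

E[X²] = Var(X) + (E[X])² = 0.25 + 4 = 4.25

4.25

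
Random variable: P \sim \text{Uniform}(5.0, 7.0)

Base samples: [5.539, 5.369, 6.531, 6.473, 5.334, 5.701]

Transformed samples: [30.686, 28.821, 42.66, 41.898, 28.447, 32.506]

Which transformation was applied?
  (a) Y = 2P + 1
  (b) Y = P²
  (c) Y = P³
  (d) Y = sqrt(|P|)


Checking option (b) Y = P²:
  P = 5.539 -> Y = 30.686 ✓
  P = 5.369 -> Y = 28.821 ✓
  P = 6.531 -> Y = 42.66 ✓
All samples match this transformation.

(b) P²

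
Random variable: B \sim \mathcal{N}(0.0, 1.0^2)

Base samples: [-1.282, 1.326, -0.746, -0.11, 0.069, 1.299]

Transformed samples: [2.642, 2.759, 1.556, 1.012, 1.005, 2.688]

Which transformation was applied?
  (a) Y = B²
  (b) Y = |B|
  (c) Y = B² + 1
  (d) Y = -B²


Checking option (c) Y = B² + 1:
  B = -1.282 -> Y = 2.642 ✓
  B = 1.326 -> Y = 2.759 ✓
  B = -0.746 -> Y = 1.556 ✓
All samples match this transformation.

(c) B² + 1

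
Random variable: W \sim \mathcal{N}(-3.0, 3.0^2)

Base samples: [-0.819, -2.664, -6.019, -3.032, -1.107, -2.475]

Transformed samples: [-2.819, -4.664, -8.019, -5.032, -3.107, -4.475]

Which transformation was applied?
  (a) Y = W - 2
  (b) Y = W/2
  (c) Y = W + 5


Checking option (a) Y = W - 2:
  W = -0.819 -> Y = -2.819 ✓
  W = -2.664 -> Y = -4.664 ✓
  W = -6.019 -> Y = -8.019 ✓
All samples match this transformation.

(a) W - 2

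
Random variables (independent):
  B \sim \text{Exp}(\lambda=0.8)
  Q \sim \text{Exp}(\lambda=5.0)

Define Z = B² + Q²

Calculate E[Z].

E[Z] = E[B²] + E[Q²]
E[B²] = Var(B) + E[B]² = 1.5625 + 1.5625 = 3.125
E[Q²] = Var(Q) + E[Q]² = 0.04 + 0.04 = 0.08
E[Z] = 3.125 + 0.08 = 3.205

3.205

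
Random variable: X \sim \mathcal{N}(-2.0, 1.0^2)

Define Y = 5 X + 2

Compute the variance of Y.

For Y = aX + b: Var(Y) = a² * Var(X)
Var(X) = 1.0^2 = 1
Var(Y) = 5² * 1 = 25 * 1 = 25

25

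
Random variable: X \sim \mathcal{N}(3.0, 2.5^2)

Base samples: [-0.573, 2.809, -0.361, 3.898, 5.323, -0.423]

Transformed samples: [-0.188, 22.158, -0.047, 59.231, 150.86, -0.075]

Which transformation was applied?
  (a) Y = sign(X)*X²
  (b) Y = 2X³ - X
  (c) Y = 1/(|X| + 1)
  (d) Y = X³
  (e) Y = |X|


Checking option (d) Y = X³:
  X = -0.573 -> Y = -0.188 ✓
  X = 2.809 -> Y = 22.158 ✓
  X = -0.361 -> Y = -0.047 ✓
All samples match this transformation.

(d) X³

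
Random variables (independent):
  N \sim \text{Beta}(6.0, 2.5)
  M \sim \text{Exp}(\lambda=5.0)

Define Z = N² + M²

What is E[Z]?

E[Z] = E[N²] + E[M²]
E[N²] = Var(N) + E[N]² = 0.021853943 + 0.4982699 = 0.52012384
E[M²] = Var(M) + E[M]² = 0.04 + 0.04 = 0.08
E[Z] = 0.52012384 + 0.08 = 0.60012384

0.60012384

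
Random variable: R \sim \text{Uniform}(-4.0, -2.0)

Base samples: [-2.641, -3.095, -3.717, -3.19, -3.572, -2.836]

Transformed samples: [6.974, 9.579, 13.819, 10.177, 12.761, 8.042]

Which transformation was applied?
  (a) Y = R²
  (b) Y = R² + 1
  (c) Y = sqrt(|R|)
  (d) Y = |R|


Checking option (a) Y = R²:
  R = -2.641 -> Y = 6.974 ✓
  R = -3.095 -> Y = 9.579 ✓
  R = -3.717 -> Y = 13.819 ✓
All samples match this transformation.

(a) R²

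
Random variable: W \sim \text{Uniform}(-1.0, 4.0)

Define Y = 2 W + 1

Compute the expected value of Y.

For Y = 2W + 1:
E[Y] = 2 * E[W] + 1
E[W] = (-1 + 4)/2 = 1.5
E[Y] = 2 * 1.5 + 1 = 4

4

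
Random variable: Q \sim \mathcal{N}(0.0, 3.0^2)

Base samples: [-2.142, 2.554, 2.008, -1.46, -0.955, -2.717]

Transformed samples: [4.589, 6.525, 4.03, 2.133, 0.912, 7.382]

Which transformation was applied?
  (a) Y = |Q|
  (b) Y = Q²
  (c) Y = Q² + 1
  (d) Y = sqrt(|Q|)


Checking option (b) Y = Q²:
  Q = -2.142 -> Y = 4.589 ✓
  Q = 2.554 -> Y = 6.525 ✓
  Q = 2.008 -> Y = 4.03 ✓
All samples match this transformation.

(b) Q²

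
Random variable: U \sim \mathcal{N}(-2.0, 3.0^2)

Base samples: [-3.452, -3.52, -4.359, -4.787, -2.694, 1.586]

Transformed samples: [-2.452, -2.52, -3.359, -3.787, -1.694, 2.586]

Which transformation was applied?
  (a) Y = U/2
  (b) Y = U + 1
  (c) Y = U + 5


Checking option (b) Y = U + 1:
  U = -3.452 -> Y = -2.452 ✓
  U = -3.52 -> Y = -2.52 ✓
  U = -4.359 -> Y = -3.359 ✓
All samples match this transformation.

(b) U + 1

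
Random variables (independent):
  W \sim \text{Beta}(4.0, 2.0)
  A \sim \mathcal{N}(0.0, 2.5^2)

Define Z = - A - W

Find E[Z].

E[Z] = -1*E[W] - 1*E[A]
E[W] = 0.66666667
E[A] = 0
E[Z] = -1*0.66666667 - 1*0 = -0.66666667

-0.66666667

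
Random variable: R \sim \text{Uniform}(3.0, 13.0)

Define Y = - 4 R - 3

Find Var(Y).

For Y = aR + b: Var(Y) = a² * Var(R)
Var(R) = (13 - 3)^2/12 = 8.3333333
Var(Y) = (-4)² * 8.3333333 = 16 * 8.3333333 = 133.33333

133.33333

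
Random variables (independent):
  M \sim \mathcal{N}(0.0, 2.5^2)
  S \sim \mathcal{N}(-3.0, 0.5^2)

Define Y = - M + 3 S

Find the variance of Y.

For independent RVs: Var(aX + bY) = a²Var(X) + b²Var(Y)
Var(M) = 6.25
Var(S) = 0.25
Var(Y) = (-1)²*6.25 + 3²*0.25
= 1*6.25 + 9*0.25 = 8.5

8.5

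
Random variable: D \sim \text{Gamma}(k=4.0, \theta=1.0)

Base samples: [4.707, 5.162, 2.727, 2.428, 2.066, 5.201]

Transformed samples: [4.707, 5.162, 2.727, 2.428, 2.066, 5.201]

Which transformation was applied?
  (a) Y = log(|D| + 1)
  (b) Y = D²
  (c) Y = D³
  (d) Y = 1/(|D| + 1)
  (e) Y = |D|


Checking option (e) Y = |D|:
  D = 4.707 -> Y = 4.707 ✓
  D = 5.162 -> Y = 5.162 ✓
  D = 2.727 -> Y = 2.727 ✓
All samples match this transformation.

(e) |D|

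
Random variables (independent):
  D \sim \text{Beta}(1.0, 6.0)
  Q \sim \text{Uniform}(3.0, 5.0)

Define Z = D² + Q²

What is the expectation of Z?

E[Z] = E[D²] + E[Q²]
E[D²] = Var(D) + E[D]² = 0.015306122 + 0.020408163 = 0.035714286
E[Q²] = Var(Q) + E[Q]² = 0.33333333 + 16 = 16.333333
E[Z] = 0.035714286 + 16.333333 = 16.369048

16.369048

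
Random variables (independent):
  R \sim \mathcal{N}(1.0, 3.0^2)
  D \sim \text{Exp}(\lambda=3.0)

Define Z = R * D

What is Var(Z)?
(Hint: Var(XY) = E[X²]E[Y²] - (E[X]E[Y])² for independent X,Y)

Var(XY) = E[X²]E[Y²] - (E[X]E[Y])²
E[R] = 1, Var(R) = 9
E[D] = 0.33333333, Var(D) = 0.11111111
E[R²] = 9 + 1² = 10
E[D²] = 0.11111111 + 0.33333333² = 0.22222222
Var(Z) = 10*0.22222222 - (1*0.33333333)²
= 2.2222222 - 0.11111111 = 2.1111111

2.1111111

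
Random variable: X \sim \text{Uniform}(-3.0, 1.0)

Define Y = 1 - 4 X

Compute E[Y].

For Y = -4X + 1:
E[Y] = -4 * E[X] + 1
E[X] = (-3 + 1)/2 = -1
E[Y] = -4 * (-1) + 1 = 5

5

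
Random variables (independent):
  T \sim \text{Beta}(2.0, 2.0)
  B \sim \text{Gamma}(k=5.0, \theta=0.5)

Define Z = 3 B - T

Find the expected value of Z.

E[Z] = -1*E[T] + 3*E[B]
E[T] = 0.5
E[B] = 2.5
E[Z] = -1*0.5 + 3*2.5 = 7

7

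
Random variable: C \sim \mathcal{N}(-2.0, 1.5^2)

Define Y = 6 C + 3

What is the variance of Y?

For Y = aC + b: Var(Y) = a² * Var(C)
Var(C) = 1.5^2 = 2.25
Var(Y) = 6² * 2.25 = 36 * 2.25 = 81

81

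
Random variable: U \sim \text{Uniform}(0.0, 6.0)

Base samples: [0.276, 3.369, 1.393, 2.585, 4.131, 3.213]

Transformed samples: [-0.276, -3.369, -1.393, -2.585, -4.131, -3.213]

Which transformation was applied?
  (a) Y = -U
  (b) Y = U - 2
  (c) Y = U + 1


Checking option (a) Y = -U:
  U = 0.276 -> Y = -0.276 ✓
  U = 3.369 -> Y = -3.369 ✓
  U = 1.393 -> Y = -1.393 ✓
All samples match this transformation.

(a) -U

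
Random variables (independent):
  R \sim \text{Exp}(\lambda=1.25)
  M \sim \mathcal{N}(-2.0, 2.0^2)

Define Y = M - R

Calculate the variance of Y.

For independent RVs: Var(aX + bY) = a²Var(X) + b²Var(Y)
Var(R) = 0.64
Var(M) = 4
Var(Y) = (-1)²*0.64 + 1²*4
= 1*0.64 + 1*4 = 4.64

4.64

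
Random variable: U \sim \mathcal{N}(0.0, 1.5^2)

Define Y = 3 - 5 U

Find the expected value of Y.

For Y = -5U + 3:
E[Y] = -5 * E[U] + 3
E[U] = 0.0 = 0
E[Y] = -5 * 0 + 3 = 3

3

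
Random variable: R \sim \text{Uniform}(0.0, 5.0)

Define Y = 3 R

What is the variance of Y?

For Y = aR + b: Var(Y) = a² * Var(R)
Var(R) = (5 - 0)^2/12 = 2.0833333
Var(Y) = 3² * 2.0833333 = 9 * 2.0833333 = 18.75

18.75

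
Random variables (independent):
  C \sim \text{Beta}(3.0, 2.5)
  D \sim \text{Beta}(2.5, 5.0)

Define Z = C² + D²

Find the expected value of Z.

E[Z] = E[C²] + E[D²]
E[C²] = Var(C) + E[C]² = 0.038143675 + 0.29752066 = 0.33566434
E[D²] = Var(D) + E[D]² = 0.026143791 + 0.11111111 = 0.1372549
E[Z] = 0.33566434 + 0.1372549 = 0.47291924

0.47291924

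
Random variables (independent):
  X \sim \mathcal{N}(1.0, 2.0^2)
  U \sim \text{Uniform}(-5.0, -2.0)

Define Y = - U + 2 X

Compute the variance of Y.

For independent RVs: Var(aX + bY) = a²Var(X) + b²Var(Y)
Var(X) = 4
Var(U) = 0.75
Var(Y) = 2²*4 + (-1)²*0.75
= 4*4 + 1*0.75 = 16.75

16.75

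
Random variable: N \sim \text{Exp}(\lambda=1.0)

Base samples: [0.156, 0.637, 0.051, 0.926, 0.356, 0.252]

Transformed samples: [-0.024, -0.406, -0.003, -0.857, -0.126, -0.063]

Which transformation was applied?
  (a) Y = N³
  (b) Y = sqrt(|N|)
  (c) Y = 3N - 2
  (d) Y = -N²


Checking option (d) Y = -N²:
  N = 0.156 -> Y = -0.024 ✓
  N = 0.637 -> Y = -0.406 ✓
  N = 0.051 -> Y = -0.003 ✓
All samples match this transformation.

(d) -N²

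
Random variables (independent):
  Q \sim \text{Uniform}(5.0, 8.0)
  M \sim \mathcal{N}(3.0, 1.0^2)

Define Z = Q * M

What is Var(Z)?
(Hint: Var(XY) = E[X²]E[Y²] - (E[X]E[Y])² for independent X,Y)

Var(XY) = E[X²]E[Y²] - (E[X]E[Y])²
E[Q] = 6.5, Var(Q) = 0.75
E[M] = 3, Var(M) = 1
E[Q²] = 0.75 + 6.5² = 43
E[M²] = 1 + 3² = 10
Var(Z) = 43*10 - (6.5*3)²
= 430 - 380.25 = 49.75

49.75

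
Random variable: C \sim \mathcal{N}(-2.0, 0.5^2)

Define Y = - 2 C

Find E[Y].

For Y = -2C:
E[Y] = -2 * E[C]
E[C] = -2.0 = -2
E[Y] = -2 * (-2) = 4

4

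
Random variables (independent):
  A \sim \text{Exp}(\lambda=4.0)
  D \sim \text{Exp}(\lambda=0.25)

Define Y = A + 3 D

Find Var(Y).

For independent RVs: Var(aX + bY) = a²Var(X) + b²Var(Y)
Var(A) = 0.0625
Var(D) = 16
Var(Y) = 1²*0.0625 + 3²*16
= 1*0.0625 + 9*16 = 144.0625

144.0625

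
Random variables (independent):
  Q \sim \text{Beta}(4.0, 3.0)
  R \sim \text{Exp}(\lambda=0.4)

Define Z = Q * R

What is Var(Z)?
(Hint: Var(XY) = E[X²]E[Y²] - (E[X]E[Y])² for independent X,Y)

Var(XY) = E[X²]E[Y²] - (E[X]E[Y])²
E[Q] = 0.57142857, Var(Q) = 0.030612245
E[R] = 2.5, Var(R) = 6.25
E[Q²] = 0.030612245 + 0.57142857² = 0.35714286
E[R²] = 6.25 + 2.5² = 12.5
Var(Z) = 0.35714286*12.5 - (0.57142857*2.5)²
= 4.4642857 - 2.0408163 = 2.4234694

2.4234694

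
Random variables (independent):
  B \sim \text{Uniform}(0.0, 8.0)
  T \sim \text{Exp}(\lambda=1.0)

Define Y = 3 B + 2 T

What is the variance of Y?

For independent RVs: Var(aX + bY) = a²Var(X) + b²Var(Y)
Var(B) = 5.3333333
Var(T) = 1
Var(Y) = 3²*5.3333333 + 2²*1
= 9*5.3333333 + 4*1 = 52

52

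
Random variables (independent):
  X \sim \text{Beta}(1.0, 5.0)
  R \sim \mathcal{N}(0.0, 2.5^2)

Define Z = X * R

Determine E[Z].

For independent RVs: E[XY] = E[X]*E[Y]
E[X] = 0.16666667
E[R] = 0
E[Z] = 0.16666667 * 0 = 0

0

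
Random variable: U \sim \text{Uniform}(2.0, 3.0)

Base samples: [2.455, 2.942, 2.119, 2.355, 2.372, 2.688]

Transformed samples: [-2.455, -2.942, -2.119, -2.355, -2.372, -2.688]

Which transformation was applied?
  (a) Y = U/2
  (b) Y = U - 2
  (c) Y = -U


Checking option (c) Y = -U:
  U = 2.455 -> Y = -2.455 ✓
  U = 2.942 -> Y = -2.942 ✓
  U = 2.119 -> Y = -2.119 ✓
All samples match this transformation.

(c) -U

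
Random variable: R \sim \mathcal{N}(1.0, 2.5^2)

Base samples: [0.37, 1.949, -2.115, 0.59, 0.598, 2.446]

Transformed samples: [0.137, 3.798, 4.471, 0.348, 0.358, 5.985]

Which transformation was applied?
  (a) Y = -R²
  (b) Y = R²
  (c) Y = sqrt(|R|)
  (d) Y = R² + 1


Checking option (b) Y = R²:
  R = 0.37 -> Y = 0.137 ✓
  R = 1.949 -> Y = 3.798 ✓
  R = -2.115 -> Y = 4.471 ✓
All samples match this transformation.

(b) R²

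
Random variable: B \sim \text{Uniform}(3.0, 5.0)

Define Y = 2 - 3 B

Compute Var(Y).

For Y = aB + b: Var(Y) = a² * Var(B)
Var(B) = (5 - 3)^2/12 = 0.33333333
Var(Y) = (-3)² * 0.33333333 = 9 * 0.33333333 = 3

3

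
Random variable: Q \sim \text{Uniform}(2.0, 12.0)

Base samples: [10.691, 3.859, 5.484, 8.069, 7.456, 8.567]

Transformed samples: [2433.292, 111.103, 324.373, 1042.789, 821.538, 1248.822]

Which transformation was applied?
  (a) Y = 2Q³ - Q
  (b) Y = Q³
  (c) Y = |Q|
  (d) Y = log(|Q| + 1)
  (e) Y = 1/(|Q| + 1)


Checking option (a) Y = 2Q³ - Q:
  Q = 10.691 -> Y = 2433.292 ✓
  Q = 3.859 -> Y = 111.103 ✓
  Q = 5.484 -> Y = 324.373 ✓
All samples match this transformation.

(a) 2Q³ - Q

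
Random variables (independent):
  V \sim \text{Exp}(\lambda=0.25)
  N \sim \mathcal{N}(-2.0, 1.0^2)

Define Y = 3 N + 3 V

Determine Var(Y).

For independent RVs: Var(aX + bY) = a²Var(X) + b²Var(Y)
Var(V) = 16
Var(N) = 1
Var(Y) = 3²*16 + 3²*1
= 9*16 + 9*1 = 153

153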